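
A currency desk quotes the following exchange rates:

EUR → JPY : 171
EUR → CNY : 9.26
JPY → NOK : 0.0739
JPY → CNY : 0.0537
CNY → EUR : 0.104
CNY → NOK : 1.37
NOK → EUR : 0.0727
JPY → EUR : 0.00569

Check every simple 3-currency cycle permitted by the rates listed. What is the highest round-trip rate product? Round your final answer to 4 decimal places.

EUR→JPY→CNY→EUR: 171 × 0.0537 × 0.104 = 0.95500
EUR→CNY→NOK→EUR: 9.26 × 1.37 × 0.0727 = 0.92229
EUR→JPY→NOK→EUR: 171 × 0.0739 × 0.0727 = 0.91870
Maximum is EUR→JPY→CNY→EUR at 0.9550; no arbitrage — every cycle loses value.

0.9550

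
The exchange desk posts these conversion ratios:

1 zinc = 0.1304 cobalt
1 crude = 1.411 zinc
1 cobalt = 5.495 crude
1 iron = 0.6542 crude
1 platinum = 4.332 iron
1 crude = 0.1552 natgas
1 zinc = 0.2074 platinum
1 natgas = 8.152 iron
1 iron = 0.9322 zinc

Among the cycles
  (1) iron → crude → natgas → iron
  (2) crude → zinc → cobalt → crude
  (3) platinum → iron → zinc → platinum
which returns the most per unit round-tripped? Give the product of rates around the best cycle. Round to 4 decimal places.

(1) 0.6542 × 0.1552 × 8.152 = 0.82769
(2) 1.411 × 0.1304 × 5.495 = 1.01105
(3) 4.332 × 0.9322 × 0.2074 = 0.83754
Highest is cycle (2) at 1.0110 (>1, arbitrage).

1.0110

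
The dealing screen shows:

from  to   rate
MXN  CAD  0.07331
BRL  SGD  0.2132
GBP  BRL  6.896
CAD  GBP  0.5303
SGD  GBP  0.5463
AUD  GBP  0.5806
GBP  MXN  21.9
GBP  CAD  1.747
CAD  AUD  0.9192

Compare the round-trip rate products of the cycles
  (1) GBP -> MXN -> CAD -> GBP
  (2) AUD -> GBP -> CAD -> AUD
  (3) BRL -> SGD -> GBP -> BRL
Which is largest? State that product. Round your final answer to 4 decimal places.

(1) 21.9 × 0.07331 × 0.5303 = 0.85139
(2) 0.5806 × 1.747 × 0.9192 = 0.93235
(3) 0.2132 × 0.5463 × 6.896 = 0.80319
Highest is cycle (2) at 0.9324 (≤1, no arbitrage).

0.9324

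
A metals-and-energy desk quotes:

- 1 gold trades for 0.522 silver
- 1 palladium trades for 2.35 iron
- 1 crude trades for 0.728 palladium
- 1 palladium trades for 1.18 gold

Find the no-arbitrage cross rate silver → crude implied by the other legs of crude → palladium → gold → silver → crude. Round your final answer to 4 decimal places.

Known legs of the cycle: 0.728 × 1.18 × 0.522 = 0.44841888
For no arbitrage the full-cycle product must be 1, so the missing rate is 1 / 0.44841888 ≈ 2.230058.

2.2301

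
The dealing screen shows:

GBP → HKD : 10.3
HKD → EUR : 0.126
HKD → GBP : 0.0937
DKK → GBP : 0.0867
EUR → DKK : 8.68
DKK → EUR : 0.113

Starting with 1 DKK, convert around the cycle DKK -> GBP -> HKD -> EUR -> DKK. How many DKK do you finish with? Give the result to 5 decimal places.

1 DKK × 0.0867 = 0.0867 GBP
0.0867 GBP × 10.3 = 0.89301 HKD
0.89301 HKD × 0.126 = 0.11251926 EUR
0.11251926 EUR × 8.68 = 0.9766671768 DKK

0.97667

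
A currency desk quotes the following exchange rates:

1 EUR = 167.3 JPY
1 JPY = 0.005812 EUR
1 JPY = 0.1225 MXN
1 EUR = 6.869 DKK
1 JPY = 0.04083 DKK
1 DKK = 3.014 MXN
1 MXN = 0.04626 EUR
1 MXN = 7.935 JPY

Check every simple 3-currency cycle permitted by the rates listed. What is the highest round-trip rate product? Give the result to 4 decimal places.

JPY→DKK→MXN→JPY: 0.04083 × 3.014 × 7.935 = 0.97649
EUR→DKK→MXN→EUR: 6.869 × 3.014 × 0.04626 = 0.95773
EUR→JPY→MXN→EUR: 167.3 × 0.1225 × 0.04626 = 0.94806
Maximum is JPY→DKK→MXN→JPY at 0.9765; no arbitrage — every cycle loses value.

0.9765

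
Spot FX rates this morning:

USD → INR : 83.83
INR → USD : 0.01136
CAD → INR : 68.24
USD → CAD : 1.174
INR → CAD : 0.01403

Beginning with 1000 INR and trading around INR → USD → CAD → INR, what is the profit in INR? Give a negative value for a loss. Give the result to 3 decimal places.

1000 INR × 0.01136 = 11.36 USD
11.36 USD × 1.174 = 13.33664 CAD
13.33664 CAD × 68.24 = 910.0923136 INR
Net change: 910.0923136 − 1000 = -89.9076864 INR

-89.908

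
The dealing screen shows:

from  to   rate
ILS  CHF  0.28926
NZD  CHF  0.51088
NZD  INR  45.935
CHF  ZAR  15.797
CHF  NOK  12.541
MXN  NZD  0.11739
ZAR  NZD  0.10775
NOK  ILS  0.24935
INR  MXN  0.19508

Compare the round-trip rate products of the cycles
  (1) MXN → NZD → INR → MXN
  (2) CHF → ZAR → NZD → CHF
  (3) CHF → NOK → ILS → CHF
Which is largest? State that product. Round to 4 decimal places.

(1) 0.11739 × 45.935 × 0.19508 = 1.05193
(2) 15.797 × 0.10775 × 0.51088 = 0.86958
(3) 12.541 × 0.24935 × 0.28926 = 0.90454
Highest is cycle (1) at 1.0519 (>1, arbitrage).

1.0519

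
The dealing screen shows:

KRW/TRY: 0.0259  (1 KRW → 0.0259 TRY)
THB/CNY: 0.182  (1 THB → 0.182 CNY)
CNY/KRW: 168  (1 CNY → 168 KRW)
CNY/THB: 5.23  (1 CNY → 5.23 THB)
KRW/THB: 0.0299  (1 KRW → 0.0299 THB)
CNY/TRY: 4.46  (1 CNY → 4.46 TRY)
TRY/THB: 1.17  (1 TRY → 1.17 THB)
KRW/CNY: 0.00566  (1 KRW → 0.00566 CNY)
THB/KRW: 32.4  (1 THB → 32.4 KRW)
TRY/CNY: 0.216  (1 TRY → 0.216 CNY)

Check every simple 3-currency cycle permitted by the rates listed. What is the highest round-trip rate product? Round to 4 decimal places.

KRW→TRY→THB→KRW: 0.0259 × 1.17 × 32.4 = 0.98182
CNY→THB→KRW→CNY: 5.23 × 32.4 × 0.00566 = 0.95910
CNY→TRY→THB→CNY: 4.46 × 1.17 × 0.182 = 0.94971
CNY→KRW→TRY→CNY: 168 × 0.0259 × 0.216 = 0.93986
CNY→KRW→THB→CNY: 168 × 0.0299 × 0.182 = 0.91422
Maximum is KRW→TRY→THB→KRW at 0.9818; no arbitrage — every cycle loses value.

0.9818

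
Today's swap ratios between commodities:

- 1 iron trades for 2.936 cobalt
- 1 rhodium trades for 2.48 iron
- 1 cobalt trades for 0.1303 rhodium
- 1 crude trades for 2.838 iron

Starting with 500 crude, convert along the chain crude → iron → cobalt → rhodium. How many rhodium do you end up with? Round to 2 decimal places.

500 crude × 2.838 = 1419 iron
1419 iron × 2.936 = 4166.184 cobalt
4166.184 cobalt × 0.1303 = 542.8537752 rhodium

542.85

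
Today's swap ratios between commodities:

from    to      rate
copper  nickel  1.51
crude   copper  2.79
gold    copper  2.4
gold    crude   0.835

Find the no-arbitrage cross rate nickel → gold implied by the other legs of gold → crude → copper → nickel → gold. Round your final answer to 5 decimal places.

Known legs of the cycle: 0.835 × 2.79 × 1.51 = 3.5177715
For no arbitrage the full-cycle product must be 1, so the missing rate is 1 / 3.5177715 ≈ 0.2842709.

0.28427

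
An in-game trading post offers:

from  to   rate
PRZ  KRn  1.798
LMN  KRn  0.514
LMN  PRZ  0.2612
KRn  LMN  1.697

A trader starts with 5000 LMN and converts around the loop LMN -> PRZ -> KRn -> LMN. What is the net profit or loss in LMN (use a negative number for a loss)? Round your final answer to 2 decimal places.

5000 LMN × 0.2612 = 1306 PRZ
1306 PRZ × 1.798 = 2348.188 KRn
2348.188 KRn × 1.697 = 3984.875036 LMN
Net change: 3984.875036 − 5000 = -1015.124964 LMN

-1015.12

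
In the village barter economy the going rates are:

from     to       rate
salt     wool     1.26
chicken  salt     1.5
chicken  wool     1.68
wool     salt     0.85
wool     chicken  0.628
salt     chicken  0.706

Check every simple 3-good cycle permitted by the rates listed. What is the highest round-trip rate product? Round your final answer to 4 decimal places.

chicken→salt→wool→chicken: 1.5 × 1.26 × 0.628 = 1.18692
chicken→wool→salt→chicken: 1.68 × 0.85 × 0.706 = 1.00817
Maximum is chicken→salt→wool→chicken at 1.1869; arbitrage exists.

1.1869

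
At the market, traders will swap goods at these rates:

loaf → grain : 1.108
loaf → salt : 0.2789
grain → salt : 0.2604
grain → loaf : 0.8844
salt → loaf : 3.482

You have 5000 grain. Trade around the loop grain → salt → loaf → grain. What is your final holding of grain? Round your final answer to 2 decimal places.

5000 grain × 0.2604 = 1302 salt
1302 salt × 3.482 = 4533.564 loaf
4533.564 loaf × 1.108 = 5023.188912 grain

5023.19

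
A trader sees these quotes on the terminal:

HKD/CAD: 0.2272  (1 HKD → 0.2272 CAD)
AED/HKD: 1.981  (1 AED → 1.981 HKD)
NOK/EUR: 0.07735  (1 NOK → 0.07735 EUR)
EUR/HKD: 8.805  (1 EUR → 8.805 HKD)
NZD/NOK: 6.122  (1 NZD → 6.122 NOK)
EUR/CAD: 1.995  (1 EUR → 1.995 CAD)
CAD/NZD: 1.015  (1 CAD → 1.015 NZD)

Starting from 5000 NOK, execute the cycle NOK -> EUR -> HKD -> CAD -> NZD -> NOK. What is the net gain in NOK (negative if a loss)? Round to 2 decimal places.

-192.41

5000 NOK × 0.07735 = 386.75 EUR
386.75 EUR × 8.805 = 3405.33375 HKD
3405.33375 HKD × 0.2272 = 773.691828 CAD
773.691828 CAD × 1.015 = 785.29720542 NZD
785.29720542 NZD × 6.122 = 4807.58949158124 NOK
Net change: 4807.58949158124 − 5000 = -192.41050841876 NOK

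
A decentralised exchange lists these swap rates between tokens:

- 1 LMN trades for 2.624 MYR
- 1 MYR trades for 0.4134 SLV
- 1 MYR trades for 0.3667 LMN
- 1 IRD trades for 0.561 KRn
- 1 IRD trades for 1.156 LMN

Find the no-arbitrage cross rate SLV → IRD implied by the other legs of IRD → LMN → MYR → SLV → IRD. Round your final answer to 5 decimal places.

Known legs of the cycle: 1.156 × 2.624 × 0.4134 = 1.2539844096
For no arbitrage the full-cycle product must be 1, so the missing rate is 1 / 1.2539844096 ≈ 0.7974581.

0.79746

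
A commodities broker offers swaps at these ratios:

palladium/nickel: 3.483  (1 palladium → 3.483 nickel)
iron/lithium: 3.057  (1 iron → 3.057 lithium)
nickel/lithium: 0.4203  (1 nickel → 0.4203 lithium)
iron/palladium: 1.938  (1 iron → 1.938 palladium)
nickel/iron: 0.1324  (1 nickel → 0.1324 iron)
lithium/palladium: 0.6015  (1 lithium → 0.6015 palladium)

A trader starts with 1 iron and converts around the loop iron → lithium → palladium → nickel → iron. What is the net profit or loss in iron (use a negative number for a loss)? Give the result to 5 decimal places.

-0.15205

1 iron × 3.057 = 3.057 lithium
3.057 lithium × 0.6015 = 1.8387855 palladium
1.8387855 palladium × 3.483 = 6.4044898965 nickel
6.4044898965 nickel × 0.1324 = 0.8479544622966 iron
Net change: 0.8479544622966 − 1 = -0.1520455377034 iron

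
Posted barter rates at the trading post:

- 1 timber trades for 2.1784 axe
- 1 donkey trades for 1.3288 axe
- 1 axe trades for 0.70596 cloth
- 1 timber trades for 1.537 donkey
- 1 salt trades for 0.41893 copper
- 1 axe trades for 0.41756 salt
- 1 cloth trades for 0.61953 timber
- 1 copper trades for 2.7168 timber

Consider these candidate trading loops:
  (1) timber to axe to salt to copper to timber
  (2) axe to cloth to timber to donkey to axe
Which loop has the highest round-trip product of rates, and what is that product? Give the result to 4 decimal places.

(1) 2.1784 × 0.41756 × 0.41893 × 2.7168 = 1.03527
(2) 0.70596 × 0.61953 × 1.537 × 1.3288 = 0.89326
Highest is cycle (1) at 1.0353 (>1, arbitrage).

1.0353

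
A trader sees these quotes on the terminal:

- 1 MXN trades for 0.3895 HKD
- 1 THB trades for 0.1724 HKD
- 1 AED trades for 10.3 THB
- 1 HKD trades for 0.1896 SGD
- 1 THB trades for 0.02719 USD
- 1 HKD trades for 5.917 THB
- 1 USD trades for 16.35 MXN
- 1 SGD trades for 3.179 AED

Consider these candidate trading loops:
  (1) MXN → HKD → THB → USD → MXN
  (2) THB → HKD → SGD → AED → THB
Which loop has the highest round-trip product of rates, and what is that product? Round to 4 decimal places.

1.0703

(1) 0.3895 × 5.917 × 0.02719 × 16.35 = 1.02456
(2) 0.1724 × 0.1896 × 3.179 × 10.3 = 1.07029
Highest is cycle (2) at 1.0703 (>1, arbitrage).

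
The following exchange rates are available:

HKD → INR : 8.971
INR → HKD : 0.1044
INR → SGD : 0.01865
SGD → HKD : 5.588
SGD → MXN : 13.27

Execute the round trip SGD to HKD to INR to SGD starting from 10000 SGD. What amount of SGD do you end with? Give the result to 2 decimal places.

10000 SGD × 5.588 = 55880 HKD
55880 HKD × 8.971 = 501299.48 INR
501299.48 INR × 0.01865 = 9349.235302 SGD

9349.24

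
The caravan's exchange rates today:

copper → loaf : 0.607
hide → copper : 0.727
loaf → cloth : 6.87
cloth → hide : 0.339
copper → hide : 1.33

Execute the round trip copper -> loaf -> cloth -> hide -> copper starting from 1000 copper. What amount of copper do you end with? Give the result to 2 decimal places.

1027.73

1000 copper × 0.607 = 607 loaf
607 loaf × 6.87 = 4170.09 cloth
4170.09 cloth × 0.339 = 1413.66051 hide
1413.66051 hide × 0.727 = 1027.73119077 copper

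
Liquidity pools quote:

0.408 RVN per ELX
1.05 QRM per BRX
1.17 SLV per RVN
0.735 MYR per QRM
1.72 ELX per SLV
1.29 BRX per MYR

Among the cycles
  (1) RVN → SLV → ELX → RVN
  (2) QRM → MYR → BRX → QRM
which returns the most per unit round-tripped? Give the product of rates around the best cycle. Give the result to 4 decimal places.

0.9956

(1) 1.17 × 1.72 × 0.408 = 0.82106
(2) 0.735 × 1.29 × 1.05 = 0.99556
Highest is cycle (2) at 0.9956 (≤1, no arbitrage).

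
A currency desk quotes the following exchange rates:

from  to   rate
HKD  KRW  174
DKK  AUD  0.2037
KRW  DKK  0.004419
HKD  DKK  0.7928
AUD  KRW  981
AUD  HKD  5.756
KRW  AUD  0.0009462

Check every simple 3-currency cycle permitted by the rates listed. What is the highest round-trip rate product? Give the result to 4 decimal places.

0.9477

HKD→KRW→AUD→HKD: 174 × 0.0009462 × 5.756 = 0.94766
HKD→DKK→AUD→HKD: 0.7928 × 0.2037 × 5.756 = 0.92956
AUD→KRW→DKK→AUD: 981 × 0.004419 × 0.2037 = 0.88305
Maximum is HKD→KRW→AUD→HKD at 0.9477; no arbitrage — every cycle loses value.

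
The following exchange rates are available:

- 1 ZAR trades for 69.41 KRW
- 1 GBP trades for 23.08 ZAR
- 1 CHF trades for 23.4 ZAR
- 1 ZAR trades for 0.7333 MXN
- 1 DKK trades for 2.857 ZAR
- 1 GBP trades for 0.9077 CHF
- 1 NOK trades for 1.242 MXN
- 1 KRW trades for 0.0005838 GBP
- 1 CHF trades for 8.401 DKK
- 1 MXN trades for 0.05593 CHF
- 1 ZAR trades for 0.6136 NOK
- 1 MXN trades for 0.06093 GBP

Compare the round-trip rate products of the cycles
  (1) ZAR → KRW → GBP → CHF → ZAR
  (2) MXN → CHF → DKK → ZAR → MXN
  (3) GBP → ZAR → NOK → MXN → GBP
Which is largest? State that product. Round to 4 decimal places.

(1) 69.41 × 0.0005838 × 0.9077 × 23.4 = 0.86069
(2) 0.05593 × 8.401 × 2.857 × 0.7333 = 0.98439
(3) 23.08 × 0.6136 × 1.242 × 0.06093 = 1.07170
Highest is cycle (3) at 1.0717 (>1, arbitrage).

1.0717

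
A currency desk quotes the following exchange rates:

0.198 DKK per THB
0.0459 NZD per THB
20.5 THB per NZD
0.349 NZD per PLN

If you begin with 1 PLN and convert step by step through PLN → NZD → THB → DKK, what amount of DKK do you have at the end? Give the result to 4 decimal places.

1 PLN × 0.349 = 0.349 NZD
0.349 NZD × 20.5 = 7.1545 THB
7.1545 THB × 0.198 = 1.416591 DKK

1.4166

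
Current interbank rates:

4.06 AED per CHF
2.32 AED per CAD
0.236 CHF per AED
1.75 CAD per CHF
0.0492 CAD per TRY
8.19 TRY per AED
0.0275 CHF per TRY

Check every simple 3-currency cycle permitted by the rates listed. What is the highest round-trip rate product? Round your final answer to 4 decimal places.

0.9582

CHF→CAD→AED→CHF: 1.75 × 2.32 × 0.236 = 0.95816
TRY→CAD→AED→TRY: 0.0492 × 2.32 × 8.19 = 0.93484
TRY→CHF→AED→TRY: 0.0275 × 4.06 × 8.19 = 0.91441
Maximum is CHF→CAD→AED→CHF at 0.9582; no arbitrage — every cycle loses value.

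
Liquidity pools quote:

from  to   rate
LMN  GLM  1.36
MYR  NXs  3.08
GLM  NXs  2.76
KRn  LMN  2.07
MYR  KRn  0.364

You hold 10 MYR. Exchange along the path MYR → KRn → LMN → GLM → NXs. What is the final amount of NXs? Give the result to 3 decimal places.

28.283

10 MYR × 0.364 = 3.64 KRn
3.64 KRn × 2.07 = 7.5348 LMN
7.5348 LMN × 1.36 = 10.247328 GLM
10.247328 GLM × 2.76 = 28.28262528 NXs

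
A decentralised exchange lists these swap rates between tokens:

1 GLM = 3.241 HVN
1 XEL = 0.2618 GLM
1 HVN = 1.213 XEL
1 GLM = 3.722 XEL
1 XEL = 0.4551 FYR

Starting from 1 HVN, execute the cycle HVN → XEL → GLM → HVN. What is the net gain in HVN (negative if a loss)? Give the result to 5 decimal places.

0.02922

1 HVN × 1.213 = 1.213 XEL
1.213 XEL × 0.2618 = 0.3175634 GLM
0.3175634 GLM × 3.241 = 1.0292229794 HVN
Net change: 1.0292229794 − 1 = 0.0292229794 HVN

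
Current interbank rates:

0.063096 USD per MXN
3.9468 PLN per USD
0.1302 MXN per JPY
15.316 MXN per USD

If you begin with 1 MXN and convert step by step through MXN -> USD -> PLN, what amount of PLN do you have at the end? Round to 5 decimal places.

1 MXN × 0.063096 = 0.063096 USD
0.063096 USD × 3.9468 = 0.2490272928 PLN

0.24903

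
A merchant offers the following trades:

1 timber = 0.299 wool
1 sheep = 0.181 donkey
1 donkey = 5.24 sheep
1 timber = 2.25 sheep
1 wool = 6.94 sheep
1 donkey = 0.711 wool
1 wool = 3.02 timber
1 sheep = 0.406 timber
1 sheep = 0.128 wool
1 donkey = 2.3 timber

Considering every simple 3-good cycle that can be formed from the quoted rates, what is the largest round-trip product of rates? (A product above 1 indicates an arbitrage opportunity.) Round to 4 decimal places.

timber→sheep→donkey→timber: 2.25 × 0.181 × 2.3 = 0.93668
donkey→wool→sheep→donkey: 0.711 × 6.94 × 0.181 = 0.89312
timber→sheep→wool→timber: 2.25 × 0.128 × 3.02 = 0.86976
timber→wool→sheep→timber: 0.299 × 6.94 × 0.406 = 0.84247
Maximum is timber→sheep→donkey→timber at 0.9367; no arbitrage — every cycle loses value.

0.9367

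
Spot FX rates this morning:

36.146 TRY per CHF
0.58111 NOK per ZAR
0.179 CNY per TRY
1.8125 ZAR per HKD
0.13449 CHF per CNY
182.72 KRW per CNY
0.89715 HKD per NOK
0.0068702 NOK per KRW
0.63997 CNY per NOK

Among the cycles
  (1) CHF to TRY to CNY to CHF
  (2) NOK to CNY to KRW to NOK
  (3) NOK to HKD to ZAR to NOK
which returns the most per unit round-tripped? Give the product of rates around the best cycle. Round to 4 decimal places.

(1) 36.146 × 0.179 × 0.13449 = 0.87017
(2) 0.63997 × 182.72 × 0.0068702 = 0.80337
(3) 0.89715 × 1.8125 × 0.58111 = 0.94493
Highest is cycle (3) at 0.9449 (≤1, no arbitrage).

0.9449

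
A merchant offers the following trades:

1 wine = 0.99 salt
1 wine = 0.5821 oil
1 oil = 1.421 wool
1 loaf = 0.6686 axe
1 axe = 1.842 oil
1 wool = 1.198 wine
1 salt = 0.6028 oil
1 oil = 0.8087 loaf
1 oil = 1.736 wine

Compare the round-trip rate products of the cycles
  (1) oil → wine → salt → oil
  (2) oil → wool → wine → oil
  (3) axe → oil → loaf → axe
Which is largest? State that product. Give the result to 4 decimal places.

1.0360

(1) 1.736 × 0.99 × 0.6028 = 1.03600
(2) 1.421 × 1.198 × 0.5821 = 0.99094
(3) 1.842 × 0.8087 × 0.6686 = 0.99596
Highest is cycle (1) at 1.0360 (>1, arbitrage).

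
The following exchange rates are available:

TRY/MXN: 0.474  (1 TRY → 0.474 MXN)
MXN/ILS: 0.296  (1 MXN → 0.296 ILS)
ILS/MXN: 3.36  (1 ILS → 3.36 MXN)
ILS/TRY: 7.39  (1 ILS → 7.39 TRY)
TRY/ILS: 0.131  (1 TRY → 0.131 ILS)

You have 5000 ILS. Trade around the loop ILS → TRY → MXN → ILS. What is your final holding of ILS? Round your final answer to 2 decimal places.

5000 ILS × 7.39 = 36950 TRY
36950 TRY × 0.474 = 17514.3 MXN
17514.3 MXN × 0.296 = 5184.2328 ILS

5184.23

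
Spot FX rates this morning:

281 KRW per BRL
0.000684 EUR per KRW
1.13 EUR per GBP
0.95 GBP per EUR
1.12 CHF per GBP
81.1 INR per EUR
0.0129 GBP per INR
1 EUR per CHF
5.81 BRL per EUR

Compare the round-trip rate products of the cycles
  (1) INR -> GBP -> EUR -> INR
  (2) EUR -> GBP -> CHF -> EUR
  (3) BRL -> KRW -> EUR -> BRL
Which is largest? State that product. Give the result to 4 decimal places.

1.1822

(1) 0.0129 × 1.13 × 81.1 = 1.18219
(2) 0.95 × 1.12 × 1 = 1.06400
(3) 281 × 0.000684 × 5.81 = 1.11671
Highest is cycle (1) at 1.1822 (>1, arbitrage).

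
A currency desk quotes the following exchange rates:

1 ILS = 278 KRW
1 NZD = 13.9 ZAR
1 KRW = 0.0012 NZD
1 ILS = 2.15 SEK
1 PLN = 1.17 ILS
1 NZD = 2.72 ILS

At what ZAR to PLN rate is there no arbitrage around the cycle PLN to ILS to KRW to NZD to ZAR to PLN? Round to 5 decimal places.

0.18432

Known legs of the cycle: 1.17 × 278 × 0.0012 × 13.9 = 5.4253368
For no arbitrage the full-cycle product must be 1, so the missing rate is 1 / 5.4253368 ≈ 0.1843204.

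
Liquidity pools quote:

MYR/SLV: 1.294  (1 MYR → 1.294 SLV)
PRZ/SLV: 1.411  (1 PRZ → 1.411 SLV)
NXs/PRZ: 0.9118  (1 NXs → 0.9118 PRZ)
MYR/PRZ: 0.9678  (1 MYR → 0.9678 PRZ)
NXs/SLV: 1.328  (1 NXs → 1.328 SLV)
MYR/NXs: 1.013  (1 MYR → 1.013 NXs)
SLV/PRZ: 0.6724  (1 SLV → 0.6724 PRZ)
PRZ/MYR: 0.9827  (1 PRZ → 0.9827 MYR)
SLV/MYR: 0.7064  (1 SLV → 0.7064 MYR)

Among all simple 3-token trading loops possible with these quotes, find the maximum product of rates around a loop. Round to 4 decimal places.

PRZ→SLV→MYR→PRZ: 1.411 × 0.7064 × 0.9678 = 0.96464
NXs→SLV→MYR→NXs: 1.328 × 0.7064 × 1.013 = 0.95029
PRZ→MYR→NXs→PRZ: 0.9827 × 1.013 × 0.9118 = 0.90767
PRZ→MYR→SLV→PRZ: 0.9827 × 1.294 × 0.6724 = 0.85503
Maximum is PRZ→SLV→MYR→PRZ at 0.9646; no arbitrage — every cycle loses value.

0.9646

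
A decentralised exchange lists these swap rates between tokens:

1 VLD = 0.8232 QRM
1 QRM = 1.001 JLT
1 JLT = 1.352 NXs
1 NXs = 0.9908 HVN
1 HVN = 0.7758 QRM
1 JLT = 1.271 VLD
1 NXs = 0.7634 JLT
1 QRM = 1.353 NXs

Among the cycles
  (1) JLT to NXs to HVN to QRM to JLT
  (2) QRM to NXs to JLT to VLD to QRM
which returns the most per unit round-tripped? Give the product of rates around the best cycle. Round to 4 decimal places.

(1) 1.352 × 0.9908 × 0.7758 × 1.001 = 1.04027
(2) 1.353 × 0.7634 × 1.271 × 0.8232 = 1.08069
Highest is cycle (2) at 1.0807 (>1, arbitrage).

1.0807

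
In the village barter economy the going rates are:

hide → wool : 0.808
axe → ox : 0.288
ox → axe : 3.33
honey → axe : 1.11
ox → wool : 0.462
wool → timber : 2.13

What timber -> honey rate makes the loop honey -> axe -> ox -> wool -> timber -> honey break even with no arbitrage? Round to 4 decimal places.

Known legs of the cycle: 1.11 × 0.288 × 0.462 × 2.13 = 0.3145843008
For no arbitrage the full-cycle product must be 1, so the missing rate is 1 / 0.3145843008 ≈ 3.178798.

3.1788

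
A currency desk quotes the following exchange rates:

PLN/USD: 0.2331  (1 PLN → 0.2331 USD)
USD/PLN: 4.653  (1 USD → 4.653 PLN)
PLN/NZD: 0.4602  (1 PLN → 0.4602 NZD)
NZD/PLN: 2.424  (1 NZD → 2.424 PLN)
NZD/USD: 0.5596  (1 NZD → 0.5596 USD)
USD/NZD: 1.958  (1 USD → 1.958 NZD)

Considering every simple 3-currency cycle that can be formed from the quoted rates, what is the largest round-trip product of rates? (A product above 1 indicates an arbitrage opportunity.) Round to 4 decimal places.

1.1983

USD→PLN→NZD→USD: 4.653 × 0.4602 × 0.5596 = 1.19828
USD→NZD→PLN→USD: 1.958 × 2.424 × 0.2331 = 1.10634
Maximum is USD→PLN→NZD→USD at 1.1983; arbitrage exists.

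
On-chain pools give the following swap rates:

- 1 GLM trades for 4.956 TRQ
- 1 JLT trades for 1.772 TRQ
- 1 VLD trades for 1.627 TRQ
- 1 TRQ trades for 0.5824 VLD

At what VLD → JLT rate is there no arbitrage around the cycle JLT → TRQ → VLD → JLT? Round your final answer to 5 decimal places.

0.96898

Known legs of the cycle: 1.772 × 0.5824 = 1.0320128
For no arbitrage the full-cycle product must be 1, so the missing rate is 1 / 1.0320128 ≈ 0.9689802.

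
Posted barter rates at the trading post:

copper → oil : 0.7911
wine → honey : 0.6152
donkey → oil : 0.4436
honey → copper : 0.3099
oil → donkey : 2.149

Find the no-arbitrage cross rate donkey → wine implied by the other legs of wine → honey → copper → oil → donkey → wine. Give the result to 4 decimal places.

3.0853

Known legs of the cycle: 0.6152 × 0.3099 × 0.7911 × 2.149 = 0.324119905070472
For no arbitrage the full-cycle product must be 1, so the missing rate is 1 / 0.324119905070472 ≈ 3.085278.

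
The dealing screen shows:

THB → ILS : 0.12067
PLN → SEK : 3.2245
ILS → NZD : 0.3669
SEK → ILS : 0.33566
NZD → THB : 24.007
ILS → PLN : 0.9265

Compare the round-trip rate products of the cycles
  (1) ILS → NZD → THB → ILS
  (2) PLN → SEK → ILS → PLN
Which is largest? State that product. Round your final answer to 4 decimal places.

1.0629

(1) 0.3669 × 24.007 × 0.12067 = 1.06288
(2) 3.2245 × 0.33566 × 0.9265 = 1.00278
Highest is cycle (1) at 1.0629 (>1, arbitrage).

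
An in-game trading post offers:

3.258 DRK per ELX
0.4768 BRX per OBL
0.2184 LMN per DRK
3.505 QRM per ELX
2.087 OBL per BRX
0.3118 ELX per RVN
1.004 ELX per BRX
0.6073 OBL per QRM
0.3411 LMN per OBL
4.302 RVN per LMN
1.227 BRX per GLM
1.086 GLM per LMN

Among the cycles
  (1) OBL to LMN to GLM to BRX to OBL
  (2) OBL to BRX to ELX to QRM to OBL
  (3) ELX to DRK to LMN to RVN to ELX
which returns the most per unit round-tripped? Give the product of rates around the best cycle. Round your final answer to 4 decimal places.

(1) 0.3411 × 1.086 × 1.227 × 2.087 = 0.94859
(2) 0.4768 × 1.004 × 3.505 × 0.6073 = 1.01897
(3) 3.258 × 0.2184 × 4.302 × 0.3118 = 0.95444
Highest is cycle (2) at 1.0190 (>1, arbitrage).

1.0190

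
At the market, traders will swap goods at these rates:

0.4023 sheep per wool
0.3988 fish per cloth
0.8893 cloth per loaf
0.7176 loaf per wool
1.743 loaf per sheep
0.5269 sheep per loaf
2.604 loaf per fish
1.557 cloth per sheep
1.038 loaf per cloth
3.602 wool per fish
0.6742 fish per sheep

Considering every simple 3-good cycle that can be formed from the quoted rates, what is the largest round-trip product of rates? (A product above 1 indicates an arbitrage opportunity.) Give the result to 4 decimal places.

wool→sheep→fish→wool: 0.4023 × 0.6742 × 3.602 = 0.97697
loaf→sheep→fish→loaf: 0.5269 × 0.6742 × 2.604 = 0.92503
loaf→cloth→fish→loaf: 0.8893 × 0.3988 × 2.604 = 0.92352
loaf→sheep→cloth→loaf: 0.5269 × 1.557 × 1.038 = 0.85156
Maximum is wool→sheep→fish→wool at 0.9770; no arbitrage — every cycle loses value.

0.9770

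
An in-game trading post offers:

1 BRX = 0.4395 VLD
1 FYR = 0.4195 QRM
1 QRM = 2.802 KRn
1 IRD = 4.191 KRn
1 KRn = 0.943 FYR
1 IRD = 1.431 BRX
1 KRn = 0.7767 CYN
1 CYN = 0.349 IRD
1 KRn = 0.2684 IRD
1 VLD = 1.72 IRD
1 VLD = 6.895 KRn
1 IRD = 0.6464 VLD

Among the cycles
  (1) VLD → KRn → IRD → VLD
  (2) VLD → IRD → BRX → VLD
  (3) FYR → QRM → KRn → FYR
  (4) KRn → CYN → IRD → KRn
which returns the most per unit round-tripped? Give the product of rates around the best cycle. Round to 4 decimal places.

(1) 6.895 × 0.2684 × 0.6464 = 1.19624
(2) 1.72 × 1.431 × 0.4395 = 1.08175
(3) 0.4195 × 2.802 × 0.943 = 1.10844
(4) 0.7767 × 0.349 × 4.191 = 1.13605
Highest is cycle (1) at 1.1962 (>1, arbitrage).

1.1962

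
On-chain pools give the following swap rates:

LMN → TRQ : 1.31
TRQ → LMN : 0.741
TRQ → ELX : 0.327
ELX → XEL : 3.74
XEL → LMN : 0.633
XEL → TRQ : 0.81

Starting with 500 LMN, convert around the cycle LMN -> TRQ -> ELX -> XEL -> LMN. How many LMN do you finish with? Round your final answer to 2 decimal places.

507.07

500 LMN × 1.31 = 655 TRQ
655 TRQ × 0.327 = 214.185 ELX
214.185 ELX × 3.74 = 801.0519 XEL
801.0519 XEL × 0.633 = 507.0658527 LMN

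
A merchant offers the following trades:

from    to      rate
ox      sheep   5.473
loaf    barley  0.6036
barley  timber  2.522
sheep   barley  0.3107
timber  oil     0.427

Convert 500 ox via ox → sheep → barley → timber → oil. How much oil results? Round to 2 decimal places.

915.61

500 ox × 5.473 = 2736.5 sheep
2736.5 sheep × 0.3107 = 850.23055 barley
850.23055 barley × 2.522 = 2144.2814471 timber
2144.2814471 timber × 0.427 = 915.6081779117 oil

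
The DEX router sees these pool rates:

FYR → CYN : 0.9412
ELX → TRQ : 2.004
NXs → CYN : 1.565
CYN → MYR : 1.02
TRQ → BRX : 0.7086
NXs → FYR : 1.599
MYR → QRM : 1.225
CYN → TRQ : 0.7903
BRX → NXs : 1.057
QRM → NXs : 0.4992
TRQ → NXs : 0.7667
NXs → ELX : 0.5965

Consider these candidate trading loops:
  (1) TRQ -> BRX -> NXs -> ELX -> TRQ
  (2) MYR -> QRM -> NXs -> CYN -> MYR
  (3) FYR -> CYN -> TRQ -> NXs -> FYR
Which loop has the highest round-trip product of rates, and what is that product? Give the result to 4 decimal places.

0.9762

(1) 0.7086 × 1.057 × 0.5965 × 2.004 = 0.89533
(2) 1.225 × 0.4992 × 1.565 × 1.02 = 0.97617
(3) 0.9412 × 0.7903 × 0.7667 × 1.599 = 0.91190
Highest is cycle (2) at 0.9762 (≤1, no arbitrage).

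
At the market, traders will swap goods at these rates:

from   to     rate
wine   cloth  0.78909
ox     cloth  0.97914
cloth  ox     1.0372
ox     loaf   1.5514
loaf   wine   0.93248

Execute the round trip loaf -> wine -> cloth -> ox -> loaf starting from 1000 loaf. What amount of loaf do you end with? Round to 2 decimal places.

1184.00

1000 loaf × 0.93248 = 932.48 wine
932.48 wine × 0.78909 = 735.8106432 cloth
735.8106432 cloth × 1.0372 = 763.18279912704 ox
763.18279912704 ox × 1.5514 = 1184.001794565689856 loaf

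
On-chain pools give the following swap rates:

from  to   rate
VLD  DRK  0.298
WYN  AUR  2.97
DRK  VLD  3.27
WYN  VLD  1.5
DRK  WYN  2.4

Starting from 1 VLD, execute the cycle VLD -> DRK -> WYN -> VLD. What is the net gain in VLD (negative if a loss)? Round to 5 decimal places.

0.07280

1 VLD × 0.298 = 0.298 DRK
0.298 DRK × 2.4 = 0.7152 WYN
0.7152 WYN × 1.5 = 1.0728 VLD
Net change: 1.0728 − 1 = 0.0728 VLD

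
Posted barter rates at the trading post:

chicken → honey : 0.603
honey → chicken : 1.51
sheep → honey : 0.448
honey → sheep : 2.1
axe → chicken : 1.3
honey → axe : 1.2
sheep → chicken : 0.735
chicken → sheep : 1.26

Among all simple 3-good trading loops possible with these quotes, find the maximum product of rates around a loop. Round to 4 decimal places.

0.9407

chicken→honey→axe→chicken: 0.603 × 1.2 × 1.3 = 0.94068
chicken→honey→sheep→chicken: 0.603 × 2.1 × 0.735 = 0.93073
chicken→sheep→honey→chicken: 1.26 × 0.448 × 1.51 = 0.85236
Maximum is chicken→honey→axe→chicken at 0.9407; no arbitrage — every cycle loses value.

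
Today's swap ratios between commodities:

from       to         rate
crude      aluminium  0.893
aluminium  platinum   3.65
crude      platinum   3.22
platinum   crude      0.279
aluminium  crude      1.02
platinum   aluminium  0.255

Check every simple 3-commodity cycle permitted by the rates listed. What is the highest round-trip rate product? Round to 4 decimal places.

platinum→crude→aluminium→platinum: 0.279 × 0.893 × 3.65 = 0.90939
platinum→aluminium→crude→platinum: 0.255 × 1.02 × 3.22 = 0.83752
Maximum is platinum→crude→aluminium→platinum at 0.9094; no arbitrage — every cycle loses value.

0.9094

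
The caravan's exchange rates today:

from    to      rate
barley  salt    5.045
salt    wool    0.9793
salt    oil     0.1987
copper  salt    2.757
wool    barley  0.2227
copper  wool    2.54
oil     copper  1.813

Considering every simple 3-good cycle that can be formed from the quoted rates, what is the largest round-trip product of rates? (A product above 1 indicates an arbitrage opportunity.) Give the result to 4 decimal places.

1.1003

salt→wool→barley→salt: 0.9793 × 0.2227 × 5.045 = 1.10026
copper→salt→oil→copper: 2.757 × 0.1987 × 1.813 = 0.99319
Maximum is salt→wool→barley→salt at 1.1003; arbitrage exists.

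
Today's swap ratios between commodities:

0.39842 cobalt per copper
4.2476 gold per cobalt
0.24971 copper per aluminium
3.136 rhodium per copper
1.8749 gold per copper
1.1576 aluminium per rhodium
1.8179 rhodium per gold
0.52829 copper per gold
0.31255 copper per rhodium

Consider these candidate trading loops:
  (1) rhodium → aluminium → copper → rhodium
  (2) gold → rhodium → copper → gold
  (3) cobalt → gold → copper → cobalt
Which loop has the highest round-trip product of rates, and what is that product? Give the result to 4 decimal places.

(1) 1.1576 × 0.24971 × 3.136 = 0.90651
(2) 1.8179 × 0.31255 × 1.8749 = 1.06529
(3) 4.2476 × 0.52829 × 0.39842 = 0.89404
Highest is cycle (2) at 1.0653 (>1, arbitrage).

1.0653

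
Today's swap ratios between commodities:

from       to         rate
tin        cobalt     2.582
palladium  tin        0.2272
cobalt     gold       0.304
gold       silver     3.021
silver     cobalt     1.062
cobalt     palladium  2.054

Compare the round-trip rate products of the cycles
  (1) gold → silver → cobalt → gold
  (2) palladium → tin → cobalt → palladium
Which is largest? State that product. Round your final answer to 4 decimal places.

1.2049

(1) 3.021 × 1.062 × 0.304 = 0.97532
(2) 0.2272 × 2.582 × 2.054 = 1.20494
Highest is cycle (2) at 1.2049 (>1, arbitrage).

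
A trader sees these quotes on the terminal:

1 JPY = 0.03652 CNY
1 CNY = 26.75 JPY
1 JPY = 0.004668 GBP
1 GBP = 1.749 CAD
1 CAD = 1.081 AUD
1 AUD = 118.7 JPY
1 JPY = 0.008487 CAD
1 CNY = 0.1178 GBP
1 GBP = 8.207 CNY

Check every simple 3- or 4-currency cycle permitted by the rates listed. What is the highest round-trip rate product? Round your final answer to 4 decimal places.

AUD→JPY→CAD→AUD: 118.7 × 0.008487 × 1.081 = 1.08901
AUD→JPY→GBP→CAD→AUD: 118.7 × 0.004668 × 1.749 × 1.081 = 1.04760
JPY→GBP→CNY→JPY: 0.004668 × 8.207 × 26.75 = 1.02480
Maximum is AUD→JPY→CAD→AUD at 1.0890; arbitrage exists.

1.0890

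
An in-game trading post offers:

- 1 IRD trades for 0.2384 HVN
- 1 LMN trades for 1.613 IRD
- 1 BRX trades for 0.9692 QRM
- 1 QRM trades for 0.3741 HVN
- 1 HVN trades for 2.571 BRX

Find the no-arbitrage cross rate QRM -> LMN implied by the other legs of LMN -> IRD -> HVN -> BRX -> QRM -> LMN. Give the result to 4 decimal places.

Known legs of the cycle: 1.613 × 0.2384 × 2.571 × 0.9692 = 0.95819985447744
For no arbitrage the full-cycle product must be 1, so the missing rate is 1 / 0.95819985447744 ≈ 1.043624.

1.0436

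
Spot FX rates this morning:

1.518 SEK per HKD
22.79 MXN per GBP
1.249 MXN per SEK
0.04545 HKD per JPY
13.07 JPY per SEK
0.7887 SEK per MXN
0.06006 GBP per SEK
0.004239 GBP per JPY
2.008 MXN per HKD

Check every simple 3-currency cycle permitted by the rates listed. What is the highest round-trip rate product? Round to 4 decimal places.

GBP→MXN→SEK→GBP: 22.79 × 0.7887 × 0.06006 = 1.07955
HKD→SEK→JPY→HKD: 1.518 × 13.07 × 0.04545 = 0.90174
Maximum is GBP→MXN→SEK→GBP at 1.0795; arbitrage exists.

1.0795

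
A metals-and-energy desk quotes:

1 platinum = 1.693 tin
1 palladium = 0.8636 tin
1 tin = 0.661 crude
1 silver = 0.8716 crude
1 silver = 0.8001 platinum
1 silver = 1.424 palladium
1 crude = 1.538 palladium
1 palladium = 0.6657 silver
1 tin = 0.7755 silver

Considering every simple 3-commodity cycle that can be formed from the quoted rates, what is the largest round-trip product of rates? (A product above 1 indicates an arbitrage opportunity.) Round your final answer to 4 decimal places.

tin→silver→platinum→tin: 0.7755 × 0.8001 × 1.693 = 1.05047
tin→silver→palladium→tin: 0.7755 × 1.424 × 0.8636 = 0.95368
crude→palladium→silver→crude: 1.538 × 0.6657 × 0.8716 = 0.89238
tin→crude→palladium→tin: 0.661 × 1.538 × 0.8636 = 0.87795
Maximum is tin→silver→platinum→tin at 1.0505; arbitrage exists.

1.0505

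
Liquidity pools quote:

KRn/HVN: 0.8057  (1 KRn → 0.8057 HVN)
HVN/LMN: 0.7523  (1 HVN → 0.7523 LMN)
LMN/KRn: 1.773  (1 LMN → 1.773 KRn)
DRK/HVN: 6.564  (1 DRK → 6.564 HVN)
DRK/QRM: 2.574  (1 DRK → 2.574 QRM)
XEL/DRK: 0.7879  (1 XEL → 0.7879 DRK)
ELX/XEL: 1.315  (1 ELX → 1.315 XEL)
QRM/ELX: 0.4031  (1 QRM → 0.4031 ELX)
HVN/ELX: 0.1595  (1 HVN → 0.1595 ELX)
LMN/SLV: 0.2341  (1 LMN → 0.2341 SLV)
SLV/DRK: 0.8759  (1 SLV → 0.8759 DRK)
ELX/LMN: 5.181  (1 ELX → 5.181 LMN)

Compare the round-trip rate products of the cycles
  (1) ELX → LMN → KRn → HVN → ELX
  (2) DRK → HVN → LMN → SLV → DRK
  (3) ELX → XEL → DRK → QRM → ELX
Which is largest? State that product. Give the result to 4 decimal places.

1.1805

(1) 5.181 × 1.773 × 0.8057 × 0.1595 = 1.18047
(2) 6.564 × 0.7523 × 0.2341 × 0.8759 = 1.01255
(3) 1.315 × 0.7879 × 2.574 × 0.4031 = 1.07502
Highest is cycle (1) at 1.1805 (>1, arbitrage).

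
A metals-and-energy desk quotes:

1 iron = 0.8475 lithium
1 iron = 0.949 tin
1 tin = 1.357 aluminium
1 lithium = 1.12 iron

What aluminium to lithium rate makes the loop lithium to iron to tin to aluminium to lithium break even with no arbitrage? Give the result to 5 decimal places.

Known legs of the cycle: 1.12 × 0.949 × 1.357 = 1.44232816
For no arbitrage the full-cycle product must be 1, so the missing rate is 1 / 1.44232816 ≈ 0.6933235.

0.69332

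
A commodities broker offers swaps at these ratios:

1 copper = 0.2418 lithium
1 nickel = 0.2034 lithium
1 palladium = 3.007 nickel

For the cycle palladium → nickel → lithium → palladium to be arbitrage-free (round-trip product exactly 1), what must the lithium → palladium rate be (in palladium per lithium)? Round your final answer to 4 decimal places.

Known legs of the cycle: 3.007 × 0.2034 = 0.6116238
For no arbitrage the full-cycle product must be 1, so the missing rate is 1 / 0.6116238 ≈ 1.634992.

1.6350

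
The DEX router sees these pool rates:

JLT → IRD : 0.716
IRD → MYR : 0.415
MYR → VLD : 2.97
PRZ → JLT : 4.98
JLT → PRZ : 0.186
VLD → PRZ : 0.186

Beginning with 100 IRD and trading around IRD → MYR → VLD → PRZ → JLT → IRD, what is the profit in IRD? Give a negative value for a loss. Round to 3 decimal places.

100 IRD × 0.415 = 41.5 MYR
41.5 MYR × 2.97 = 123.255 VLD
123.255 VLD × 0.186 = 22.92543 PRZ
22.92543 PRZ × 4.98 = 114.1686414 JLT
114.1686414 JLT × 0.716 = 81.7447472424 IRD
Net change: 81.7447472424 − 100 = -18.2552527576 IRD

-18.255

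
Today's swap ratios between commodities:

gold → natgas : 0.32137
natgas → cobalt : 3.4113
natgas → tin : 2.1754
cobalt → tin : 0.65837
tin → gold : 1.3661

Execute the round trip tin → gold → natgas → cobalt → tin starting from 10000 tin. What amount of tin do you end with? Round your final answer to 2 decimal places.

10000 tin × 1.3661 = 13661 gold
13661 gold × 0.32137 = 4390.23557 natgas
4390.23557 natgas × 3.4113 = 14976.410599941 cobalt
14976.410599941 cobalt × 0.65837 = 9860.01944668315617 tin

9860.02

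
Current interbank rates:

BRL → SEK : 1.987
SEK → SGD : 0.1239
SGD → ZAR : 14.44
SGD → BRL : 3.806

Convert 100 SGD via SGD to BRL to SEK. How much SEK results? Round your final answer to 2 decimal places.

100 SGD × 3.806 = 380.6 BRL
380.6 BRL × 1.987 = 756.2522 SEK

756.25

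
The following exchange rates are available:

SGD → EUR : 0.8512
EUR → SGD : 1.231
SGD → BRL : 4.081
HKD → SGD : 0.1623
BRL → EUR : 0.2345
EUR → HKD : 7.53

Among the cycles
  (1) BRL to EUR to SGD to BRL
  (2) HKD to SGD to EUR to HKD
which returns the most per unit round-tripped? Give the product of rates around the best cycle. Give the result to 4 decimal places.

1.1781

(1) 0.2345 × 1.231 × 4.081 = 1.17806
(2) 0.1623 × 0.8512 × 7.53 = 1.04027
Highest is cycle (1) at 1.1781 (>1, arbitrage).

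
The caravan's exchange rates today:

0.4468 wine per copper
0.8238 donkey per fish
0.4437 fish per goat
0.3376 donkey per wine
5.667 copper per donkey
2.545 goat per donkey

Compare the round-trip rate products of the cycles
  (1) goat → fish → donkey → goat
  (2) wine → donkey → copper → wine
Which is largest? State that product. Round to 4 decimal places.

0.9302

(1) 0.4437 × 0.8238 × 2.545 = 0.93025
(2) 0.3376 × 5.667 × 0.4468 = 0.85481
Highest is cycle (1) at 0.9302 (≤1, no arbitrage).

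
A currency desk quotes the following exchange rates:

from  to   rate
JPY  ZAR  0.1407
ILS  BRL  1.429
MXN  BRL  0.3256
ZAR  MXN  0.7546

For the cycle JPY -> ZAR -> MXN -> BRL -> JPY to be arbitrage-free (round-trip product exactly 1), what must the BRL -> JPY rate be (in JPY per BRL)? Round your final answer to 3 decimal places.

Known legs of the cycle: 0.1407 × 0.7546 × 0.3256 = 0.034569674832
For no arbitrage the full-cycle product must be 1, so the missing rate is 1 / 0.034569674832 ≈ 28.92709.

28.927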